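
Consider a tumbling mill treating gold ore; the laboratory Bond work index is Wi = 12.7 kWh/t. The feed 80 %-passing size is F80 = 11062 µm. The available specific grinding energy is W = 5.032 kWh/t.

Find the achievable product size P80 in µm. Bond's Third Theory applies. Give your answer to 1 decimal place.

Bond:  W = 10 Wi (1/√P − 1/√F)
P80^-0.5 = F80^-0.5 + W/(10 Wi)
  = 5.0320/(10·12.7) + 1/√11062 = 0.039622 + 0.009508 = 0.049130
P80 = (1/0.049130)² = 20.3542² = 414.29 µm

P80 = 414.3 µm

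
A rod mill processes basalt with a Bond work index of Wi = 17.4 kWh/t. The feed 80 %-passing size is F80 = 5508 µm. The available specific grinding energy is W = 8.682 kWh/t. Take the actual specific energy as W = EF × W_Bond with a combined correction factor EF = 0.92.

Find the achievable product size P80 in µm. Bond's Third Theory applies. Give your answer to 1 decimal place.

P80 = 218.1 µm

Bond: W = 10·Wi·(1/√P80 − 1/√F80)
W_Bond = W / EF = 8.682 / 0.92 = 9.4370 kWh/t
1/√P80 = 1/√F80 + W_Bond/(10·Wi)
  = 9.4370/(10·17.4) + 1/√5508 = 0.054235 + 0.013474 = 0.067710
P80 = (1/0.067710)² = 14.7690² = 218.12 µm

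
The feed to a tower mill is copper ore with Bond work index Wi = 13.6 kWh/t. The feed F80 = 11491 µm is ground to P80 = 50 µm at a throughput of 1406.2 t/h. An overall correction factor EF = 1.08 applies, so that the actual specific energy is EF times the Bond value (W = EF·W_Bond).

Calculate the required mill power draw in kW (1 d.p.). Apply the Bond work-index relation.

W = 10 Wi (1/√P80 − 1/√F80)  [Bond]
W = 10·13.6·(1/√50 − 1/√11491) = 10·13.6·(0.132093) = 17.9646 kWh/t
With EF = 1.08: W = 17.9646·1.08 = 19.4018 kWh/t
Power = W × throughput = 19.4018 kWh/t × 1406.2 t/h = 27282.8 kW

P = 27282.8 kW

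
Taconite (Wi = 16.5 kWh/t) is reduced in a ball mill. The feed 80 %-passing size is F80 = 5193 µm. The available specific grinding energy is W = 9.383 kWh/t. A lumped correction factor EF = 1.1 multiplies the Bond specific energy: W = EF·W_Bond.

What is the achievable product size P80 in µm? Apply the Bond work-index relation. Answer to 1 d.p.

W = 10 Wi (1/√P80 − 1/√F80)  [Bond]
W_Bond = W / EF = 9.383 / 1.1 = 8.5300 kWh/t
1/√P80 = 1/√F80 + W_Bond/(10·Wi)
  = 8.5300/(10·16.5) + 1/√5193 = 0.051697 + 0.013877 = 0.065574
P80 = (1/0.065574)² = 15.2500² = 232.56 µm

P80 = 232.6 µm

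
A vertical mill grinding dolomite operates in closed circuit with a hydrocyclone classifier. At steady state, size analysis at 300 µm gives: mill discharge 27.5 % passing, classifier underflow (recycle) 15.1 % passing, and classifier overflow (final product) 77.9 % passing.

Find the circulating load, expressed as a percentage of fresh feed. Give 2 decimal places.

CL = 406.45 %

Classifier node, passing 300 µm:
r = (o − d)/(d − u)
r = (77.9 − 27.5)/(27.5 − 15.1) = 50.4/12.4 = 4.0645
CL = 100·r = 406.45 %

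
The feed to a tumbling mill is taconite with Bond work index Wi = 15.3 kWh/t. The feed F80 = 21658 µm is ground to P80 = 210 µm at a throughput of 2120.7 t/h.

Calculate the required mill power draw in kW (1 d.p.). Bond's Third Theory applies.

W_Bond = 10·Wi·(1/√P₈₀ − 1/√F₈₀)
W = 10·15.3·(1/√210 − 1/√21658) = 10·15.3·(0.062212) = 9.5184 kWh/t
P_mill = W·ṁ = 9.5184·2120.7 = 20185.6 kW

P = 20185.6 kW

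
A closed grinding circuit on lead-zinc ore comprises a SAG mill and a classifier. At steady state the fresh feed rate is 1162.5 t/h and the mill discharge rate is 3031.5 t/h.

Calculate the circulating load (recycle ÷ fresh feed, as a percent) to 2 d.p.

CL = 160.77 %

M = F + R at steady state, so:
R = M − F = 3031.5 − 1162.5 = 1869.0 t/h
CL = 100·R/F = 100·1869.0/1162.5 = 160.77 %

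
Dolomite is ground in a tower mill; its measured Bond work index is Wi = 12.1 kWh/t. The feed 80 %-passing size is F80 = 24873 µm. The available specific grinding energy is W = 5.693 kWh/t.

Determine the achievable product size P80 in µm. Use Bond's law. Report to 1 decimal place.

Bond: W = 10·Wi·(1/√P80 − 1/√F80)
⇒ 1/√P80 = W/(10 Wi) + 1/√F80
  = 5.6930/(10·12.1) + 1/√24873 = 0.047050 + 0.006341 = 0.053390
P80 = (1/0.053390)² = 18.7300² = 350.81 µm

P80 = 350.8 µm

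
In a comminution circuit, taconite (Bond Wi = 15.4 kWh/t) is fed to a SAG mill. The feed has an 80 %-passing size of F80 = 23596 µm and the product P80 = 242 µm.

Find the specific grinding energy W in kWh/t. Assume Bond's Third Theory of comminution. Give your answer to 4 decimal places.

Bond:  W = 10 Wi (1/√P − 1/√F)
1/√242 = 0.064282;  1/√23596 = 0.006510
W = 10·15.4·(0.064282 − 0.006510) = 8.8970 kWh/t

W = 8.8970 kWh/t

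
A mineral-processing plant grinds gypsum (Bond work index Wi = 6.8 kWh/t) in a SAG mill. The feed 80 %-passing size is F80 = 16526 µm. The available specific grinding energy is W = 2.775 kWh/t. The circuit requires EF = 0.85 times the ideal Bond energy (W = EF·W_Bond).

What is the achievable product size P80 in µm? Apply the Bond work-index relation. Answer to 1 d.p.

Bond: W = 10·Wi·(1/√P80 − 1/√F80)
W_Bond = W / EF = 2.775 / 0.85 = 3.2647 kWh/t
1/√P80 = 1/√F80 + W_Bond/(10·Wi)
  = 3.2647/(10·6.8) + 1/√16526 = 0.048010 + 0.007779 = 0.055789
P80 = (1/0.055789)² = 17.9246² = 321.29 µm

P80 = 321.3 µm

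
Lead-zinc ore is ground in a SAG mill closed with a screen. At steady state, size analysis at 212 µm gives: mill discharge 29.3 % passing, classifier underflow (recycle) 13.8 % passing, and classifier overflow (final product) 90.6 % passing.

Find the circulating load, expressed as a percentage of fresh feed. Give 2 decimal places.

Mass balance on the −212 µm fraction:
r = (o − d)/(d − u)
r = (90.6 − 29.3)/(29.3 − 13.8) = 61.3/15.5 = 3.9548
CL = 100·r = 395.48 %

CL = 395.48 %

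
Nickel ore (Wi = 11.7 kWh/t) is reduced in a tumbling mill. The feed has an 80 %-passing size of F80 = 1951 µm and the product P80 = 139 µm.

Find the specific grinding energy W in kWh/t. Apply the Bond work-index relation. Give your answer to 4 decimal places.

W = 7.2750 kWh/t

W = 10·Wi·(P80^(-½) − F80^(-½))
1/√139 = 0.084819;  1/√1951 = 0.022640
W = 10·11.7·(0.084819 − 0.022640) = 7.2750 kWh/t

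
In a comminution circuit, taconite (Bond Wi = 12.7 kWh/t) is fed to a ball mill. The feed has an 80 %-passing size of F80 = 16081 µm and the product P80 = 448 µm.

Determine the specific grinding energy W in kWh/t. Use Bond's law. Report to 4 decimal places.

W = 4.9987 kWh/t

W_Bond = 10·Wi·(1/√P₈₀ − 1/√F₈₀)
1/√448 = 0.047246;  1/√16081 = 0.007886
W = 10·12.7·(0.047246 − 0.007886) = 4.9987 kWh/t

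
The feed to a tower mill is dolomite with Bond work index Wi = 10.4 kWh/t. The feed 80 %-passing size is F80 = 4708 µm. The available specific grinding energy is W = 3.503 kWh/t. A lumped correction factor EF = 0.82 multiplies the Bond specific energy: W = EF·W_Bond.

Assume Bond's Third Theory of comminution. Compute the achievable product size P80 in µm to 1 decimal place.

P80 = 322.9 µm

W_Bond = 10·Wi·(1/√P₈₀ − 1/√F₈₀)
W_Bond = W / EF = 3.503 / 0.82 = 4.2720 kWh/t
⇒ 1/√P80 = W_Bond/(10·Wi) + 1/√F80
  = 4.2720/(10·10.4) + 1/√4708 = 0.041076 + 0.014574 = 0.055651
P80 = (1/0.055651)² = 17.9693² = 322.89 µm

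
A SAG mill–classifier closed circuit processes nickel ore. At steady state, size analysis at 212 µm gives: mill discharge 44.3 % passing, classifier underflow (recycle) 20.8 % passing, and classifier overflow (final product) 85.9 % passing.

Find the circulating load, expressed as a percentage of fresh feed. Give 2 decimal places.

Let r = R/F. Size balance at 212 µm:
(1+r)d = ru + o → r = (o−d)/(d−u)
r = (85.9 − 44.3)/(44.3 − 20.8) = 41.6/23.5 = 1.7702
CL = 100·r = 177.02 %

CL = 177.02 %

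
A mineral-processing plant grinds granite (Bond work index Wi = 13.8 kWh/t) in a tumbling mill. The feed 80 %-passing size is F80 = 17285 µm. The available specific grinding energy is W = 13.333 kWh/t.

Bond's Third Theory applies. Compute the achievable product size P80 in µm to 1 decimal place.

W_Bond = 10·Wi·(1/√P₈₀ − 1/√F₈₀)
P80^(−½) = W/(10 Wi) + F80^(−½)
  = 13.3330/(10·13.8) + 1/√17285 = 0.096616 + 0.007606 = 0.104222
P80 = (1/0.104222)² = 9.5949² = 92.06 µm

P80 = 92.1 µm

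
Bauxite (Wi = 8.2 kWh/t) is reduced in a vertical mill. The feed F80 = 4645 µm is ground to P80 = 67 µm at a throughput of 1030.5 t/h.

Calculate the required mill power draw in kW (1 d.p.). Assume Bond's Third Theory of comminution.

W = 10 Wi (P80^-0.5 − F80^-0.5)
W = 10·8.2·(1/√67 − 1/√4645) = 10·8.2·(0.107497) = 8.8147 kWh/t
P = W·T = 8.8147·1030.5 = 9083.6 kW

P = 9083.6 kW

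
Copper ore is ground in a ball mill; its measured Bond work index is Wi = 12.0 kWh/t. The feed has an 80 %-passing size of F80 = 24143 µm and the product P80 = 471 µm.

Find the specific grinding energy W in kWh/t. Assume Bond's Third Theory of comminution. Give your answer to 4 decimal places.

Bond:  W = 10 Wi (1/√P − 1/√F)
1/√471 = 0.046078;  1/√24143 = 0.006436
W = 10·12.0·(0.046078 − 0.006436) = 4.7570 kWh/t

W = 4.7570 kWh/t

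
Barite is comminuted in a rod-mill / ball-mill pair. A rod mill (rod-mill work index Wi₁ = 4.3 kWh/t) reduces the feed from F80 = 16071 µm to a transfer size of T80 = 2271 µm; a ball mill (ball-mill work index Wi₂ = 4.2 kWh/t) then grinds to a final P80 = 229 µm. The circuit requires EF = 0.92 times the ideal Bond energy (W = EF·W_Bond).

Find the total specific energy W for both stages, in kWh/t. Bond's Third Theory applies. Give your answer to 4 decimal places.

W = 10 Wi (P80^-0.5 − F80^-0.5)
Stage 1 (16071→2271 µm, Wi₁=4.3): W₁ = 10·4.3·(0.020984 − 0.007888) = 0.5631 kWh/t
Stage 2 (2271→229 µm, Wi₂=4.2): W₂ = 10·4.2·(0.066082 − 0.020984) = 1.8941 kWh/t
W = W₁ + W₂ = 0.5631 + 1.8941 = 2.4572 kWh/t
Apply correction: 2.4572 × 0.92 = 2.2607 kWh/t

W = 2.2607 kWh/t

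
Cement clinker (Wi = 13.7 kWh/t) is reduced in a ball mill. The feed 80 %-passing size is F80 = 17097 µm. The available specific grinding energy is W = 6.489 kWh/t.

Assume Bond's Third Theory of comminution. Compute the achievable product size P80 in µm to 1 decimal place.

W = 10 Wi (1/√P80 − 1/√F80)  [Bond]
1/√P80 = 1/√F80 + W/(10·Wi)
  = 6.4890/(10·13.7) + 1/√17097 = 0.047365 + 0.007648 = 0.055013
P80 = (1/0.055013)² = 18.1776² = 330.42 µm

P80 = 330.4 µm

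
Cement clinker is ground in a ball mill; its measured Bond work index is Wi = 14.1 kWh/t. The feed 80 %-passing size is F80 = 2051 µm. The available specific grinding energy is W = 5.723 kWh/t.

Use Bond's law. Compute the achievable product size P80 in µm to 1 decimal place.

W = 10 Wi (P80^-0.5 − F80^-0.5)
P80^(−½) = W/(10 Wi) + F80^(−½)
  = 5.7230/(10·14.1) + 1/√2051 = 0.040589 + 0.022081 = 0.062670
P80 = (1/0.062670)² = 15.9567² = 254.62 µm

P80 = 254.6 µm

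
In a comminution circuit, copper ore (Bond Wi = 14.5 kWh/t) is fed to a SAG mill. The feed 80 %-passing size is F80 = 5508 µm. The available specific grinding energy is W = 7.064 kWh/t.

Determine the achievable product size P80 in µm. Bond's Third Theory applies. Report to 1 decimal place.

P80 = 258.5 µm

W = 10 Wi / √P80 − 10 Wi / √F80
1/√P80 = 1/√F80 + W/(10·Wi)
  = 7.0640/(10·14.5) + 1/√5508 = 0.048717 + 0.013474 = 0.062191
P80 = (1/0.062191)² = 16.0794² = 258.55 µm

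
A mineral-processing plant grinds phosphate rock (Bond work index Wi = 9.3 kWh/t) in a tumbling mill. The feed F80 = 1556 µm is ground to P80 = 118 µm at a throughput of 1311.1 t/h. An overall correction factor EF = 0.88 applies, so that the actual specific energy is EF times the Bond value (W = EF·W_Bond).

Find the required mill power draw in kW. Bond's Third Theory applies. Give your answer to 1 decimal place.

P = 7157.6 kW

Bond:  W = 10 Wi (1/√P − 1/√F)
W = 10·9.3·(1/√118 − 1/√1556) = 10·9.3·(0.066706) = 6.2037 kWh/t
With EF = 0.88: W = 6.2037·0.88 = 5.4593 kWh/t
Mill draw = 5.4593 × 1311.1 = 7157.6 kW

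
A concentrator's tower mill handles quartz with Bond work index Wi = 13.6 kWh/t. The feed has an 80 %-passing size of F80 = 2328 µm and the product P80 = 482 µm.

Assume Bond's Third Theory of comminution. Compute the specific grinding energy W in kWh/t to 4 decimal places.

W_Bond = 10·Wi·(1/√P₈₀ − 1/√F₈₀)
1/√482 = 0.045549;  1/√2328 = 0.020726
W = 10·13.6·(0.045549 − 0.020726) = 3.3759 kWh/t

W = 3.3759 kWh/t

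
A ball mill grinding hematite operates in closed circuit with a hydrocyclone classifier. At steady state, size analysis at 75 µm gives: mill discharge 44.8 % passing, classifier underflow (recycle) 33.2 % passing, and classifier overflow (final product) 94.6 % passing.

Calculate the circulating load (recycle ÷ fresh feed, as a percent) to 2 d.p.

CL = 429.31 %

Classifier node, passing 75 µm:
Fd + Rd = Ru + Fo ⇒ R/F = (o−d)/(d−u)
r = (94.6 − 44.8)/(44.8 − 33.2) = 49.8/11.6 = 4.2931
CL = 100·r = 429.31 %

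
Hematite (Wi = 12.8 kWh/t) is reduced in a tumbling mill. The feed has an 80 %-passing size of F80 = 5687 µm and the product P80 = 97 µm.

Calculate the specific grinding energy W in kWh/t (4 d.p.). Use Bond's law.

W = 11.2991 kWh/t

W = 10 Wi (1/√P80 − 1/√F80)  [Bond]
1/√97 = 0.101535;  1/√5687 = 0.013260
W = 10·12.8·(0.101535 − 0.013260) = 11.2991 kWh/t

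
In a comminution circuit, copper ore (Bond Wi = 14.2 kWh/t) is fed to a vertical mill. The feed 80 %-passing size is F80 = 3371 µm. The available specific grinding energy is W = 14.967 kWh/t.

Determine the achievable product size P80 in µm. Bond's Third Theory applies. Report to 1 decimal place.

W = 10 Wi (1/√P80 − 1/√F80)  [Bond]
1/√P80 = 1/√F80 + W/(10·Wi)
  = 14.9670/(10·14.2) + 1/√3371 = 0.105401 + 0.017223 = 0.122625
P80 = (1/0.122625)² = 8.1550² = 66.50 µm

P80 = 66.5 µm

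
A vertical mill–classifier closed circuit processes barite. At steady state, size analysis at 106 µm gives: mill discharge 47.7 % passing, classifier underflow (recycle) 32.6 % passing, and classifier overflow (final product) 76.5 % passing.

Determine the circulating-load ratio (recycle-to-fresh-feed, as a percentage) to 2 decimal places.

Let r = R/F. Size balance at 106 µm:
Fd + Rd = Ru + Fo ⇒ R/F = (o−d)/(d−u)
r = (76.5 − 47.7)/(47.7 − 32.6) = 28.8/15.1 = 1.9073
CL = 100·r = 190.73 %

CL = 190.73 %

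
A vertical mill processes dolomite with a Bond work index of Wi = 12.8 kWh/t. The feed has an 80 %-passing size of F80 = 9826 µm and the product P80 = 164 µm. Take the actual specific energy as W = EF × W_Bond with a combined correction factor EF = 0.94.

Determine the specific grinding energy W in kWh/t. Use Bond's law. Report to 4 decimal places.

W = 10 Wi (P80^-0.5 − F80^-0.5)
1/√164 = 0.078087;  1/√9826 = 0.010088
W = 10·12.8·(0.078087 − 0.010088) = 8.7038 kWh/t
Corrected W = EF·W_Bond = 0.94·8.7038 = 8.1816 kWh/t

W = 8.1816 kWh/t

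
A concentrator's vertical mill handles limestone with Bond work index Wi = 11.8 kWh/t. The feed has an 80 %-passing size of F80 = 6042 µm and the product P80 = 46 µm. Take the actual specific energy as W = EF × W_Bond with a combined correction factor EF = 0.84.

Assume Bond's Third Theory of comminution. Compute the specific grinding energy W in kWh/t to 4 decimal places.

W = 13.3393 kWh/t

W = 10·Wi·[P80^(−½) − F80^(−½)]
1/√46 = 0.147442;  1/√6042 = 0.012865
W = 10·11.8·(0.147442 − 0.012865) = 15.8801 kWh/t
W_actual = 0.84 × 15.8801 = 13.3393 kWh/t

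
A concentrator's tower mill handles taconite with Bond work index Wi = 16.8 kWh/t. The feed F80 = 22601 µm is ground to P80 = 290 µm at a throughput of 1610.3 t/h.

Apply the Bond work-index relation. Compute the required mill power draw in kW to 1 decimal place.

W = 10 Wi (P80^-0.5 − F80^-0.5)
W = 10·16.8·(1/√290 − 1/√22601) = 10·16.8·(0.052070) = 8.7478 kWh/t
Power = W × throughput = 8.7478 kWh/t × 1610.3 t/h = 14086.6 kW

P = 14086.6 kW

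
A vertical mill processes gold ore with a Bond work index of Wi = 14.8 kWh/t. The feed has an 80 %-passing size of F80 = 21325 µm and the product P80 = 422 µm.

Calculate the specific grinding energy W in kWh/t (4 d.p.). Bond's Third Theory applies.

W = 6.1910 kWh/t

W = 10 Wi / √P80 − 10 Wi / √F80
1/√422 = 0.048679;  1/√21325 = 0.006848
W = 10·14.8·(0.048679 − 0.006848) = 6.1910 kWh/t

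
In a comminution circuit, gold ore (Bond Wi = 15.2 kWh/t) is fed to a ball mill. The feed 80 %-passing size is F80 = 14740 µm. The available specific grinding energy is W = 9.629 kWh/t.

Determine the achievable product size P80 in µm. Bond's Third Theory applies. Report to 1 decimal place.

W = 10 Wi / √P80 − 10 Wi / √F80
P80^-0.5 = F80^-0.5 + W/(10 Wi)
  = 9.6290/(10·15.2) + 1/√14740 = 0.063349 + 0.008237 = 0.071585
P80 = (1/0.071585)² = 13.9693² = 195.14 µm

P80 = 195.1 µm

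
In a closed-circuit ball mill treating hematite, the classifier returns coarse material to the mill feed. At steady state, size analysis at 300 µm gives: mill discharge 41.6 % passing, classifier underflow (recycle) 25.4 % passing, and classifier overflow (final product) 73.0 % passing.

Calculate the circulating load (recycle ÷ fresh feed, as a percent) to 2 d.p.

CL = 193.83 %

Two-product formula at 300 µm:
(1+r)·d = r·u + o ⇒ r = (o−d)/(d−u)
r = (73.0 − 41.6)/(41.6 − 25.4) = 31.4/16.2 = 1.9383
CL = 100·r = 193.83 %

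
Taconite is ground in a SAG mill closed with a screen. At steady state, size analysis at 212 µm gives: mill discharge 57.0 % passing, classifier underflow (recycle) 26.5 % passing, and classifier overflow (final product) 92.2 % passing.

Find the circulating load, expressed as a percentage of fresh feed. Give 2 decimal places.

CL = 115.41 %

Two-product formula at 212 µm:
r = (o − d)/(d − u)
r = (92.2 − 57.0)/(57.0 − 26.5) = 35.2/30.5 = 1.1541
CL = 100·r = 115.41 %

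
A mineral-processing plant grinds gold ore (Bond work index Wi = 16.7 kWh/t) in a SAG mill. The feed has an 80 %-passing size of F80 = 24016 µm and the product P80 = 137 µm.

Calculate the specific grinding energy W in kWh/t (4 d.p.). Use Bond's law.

W = 13.1902 kWh/t

W = 10 Wi (1/√P80 − 1/√F80)  [Bond]
1/√137 = 0.085436;  1/√24016 = 0.006453
W = 10·16.7·(0.085436 − 0.006453) = 13.1902 kWh/t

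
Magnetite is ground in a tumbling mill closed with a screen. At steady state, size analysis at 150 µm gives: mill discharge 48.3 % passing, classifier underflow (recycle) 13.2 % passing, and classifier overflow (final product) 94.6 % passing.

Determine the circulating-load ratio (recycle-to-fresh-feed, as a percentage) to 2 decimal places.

CL = 131.91 %

Mass balance on the −150 µm fraction:
r = (o − d)/(d − u)
r = (94.6 − 48.3)/(48.3 − 13.2) = 46.3/35.1 = 1.3191
CL = 100·r = 131.91 %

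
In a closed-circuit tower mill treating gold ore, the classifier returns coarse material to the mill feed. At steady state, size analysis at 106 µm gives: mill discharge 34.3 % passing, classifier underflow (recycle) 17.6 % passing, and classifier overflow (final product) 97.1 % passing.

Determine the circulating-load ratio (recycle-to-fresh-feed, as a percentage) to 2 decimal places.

Mass balance on the −106 µm fraction:
Fd + Rd = Ru + Fo ⇒ R/F = (o−d)/(d−u)
r = (97.1 − 34.3)/(34.3 − 17.6) = 62.8/16.7 = 3.7605
CL = 100·r = 376.05 %

CL = 376.05 %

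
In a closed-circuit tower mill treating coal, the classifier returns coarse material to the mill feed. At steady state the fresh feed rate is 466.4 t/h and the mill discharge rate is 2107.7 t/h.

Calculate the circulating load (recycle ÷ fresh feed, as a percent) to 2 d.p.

CL = 351.91 %

Discharge = new feed + return, hence
R = M − F = 2107.7 − 466.4 = 1641.3 t/h
CL = 100·R/F = 100·1641.3/466.4 = 351.91 %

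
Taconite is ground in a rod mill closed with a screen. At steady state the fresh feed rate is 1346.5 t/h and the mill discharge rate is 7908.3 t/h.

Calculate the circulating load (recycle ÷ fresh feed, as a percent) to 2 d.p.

CL = 487.32 %

Mill node: discharge = fresh + recycle.
R = M − F = 7908.3 − 1346.5 = 6561.8 t/h
CL = 100·R/F = 100·6561.8/1346.5 = 487.32 %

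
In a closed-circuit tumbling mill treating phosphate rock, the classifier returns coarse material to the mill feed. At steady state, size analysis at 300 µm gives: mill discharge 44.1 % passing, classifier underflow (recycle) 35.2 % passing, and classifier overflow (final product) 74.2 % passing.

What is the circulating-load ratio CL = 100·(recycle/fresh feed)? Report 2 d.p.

Let r = R/F. Size balance at 300 µm:
(1+r)d = ru + o → r = (o−d)/(d−u)
r = (74.2 − 44.1)/(44.1 − 35.2) = 30.1/8.9 = 3.3820
CL = 100·r = 338.20 %

CL = 338.20 %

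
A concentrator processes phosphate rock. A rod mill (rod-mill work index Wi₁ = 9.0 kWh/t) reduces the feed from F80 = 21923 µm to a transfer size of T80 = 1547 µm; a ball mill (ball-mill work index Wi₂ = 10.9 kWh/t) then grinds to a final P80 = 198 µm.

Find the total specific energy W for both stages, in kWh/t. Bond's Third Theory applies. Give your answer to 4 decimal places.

W = 10 Wi / √P80 − 10 Wi / √F80
Stage 1 (21923→1547 µm, Wi₁=9.0): W₁ = 10·9.0·(0.025425 − 0.006754) = 1.6804 kWh/t
Stage 2 (1547→198 µm, Wi₂=10.9): W₂ = 10·10.9·(0.071067 − 0.025425) = 4.9750 kWh/t
W = W₁ + W₂ = 1.6804 + 4.9750 = 6.6554 kWh/t

W = 6.6554 kWh/t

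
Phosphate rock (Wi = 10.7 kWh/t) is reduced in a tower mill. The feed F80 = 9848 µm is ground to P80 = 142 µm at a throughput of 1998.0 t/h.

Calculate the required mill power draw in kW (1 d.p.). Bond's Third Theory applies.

P = 15786.2 kW

W = 10·Wi·(P80^(-½) − F80^(-½))
W = 10·10.7·(1/√142 − 1/√9848) = 10·10.7·(0.073841) = 7.9010 kWh/t
P = W·T = 7.9010·1998.0 = 15786.2 kW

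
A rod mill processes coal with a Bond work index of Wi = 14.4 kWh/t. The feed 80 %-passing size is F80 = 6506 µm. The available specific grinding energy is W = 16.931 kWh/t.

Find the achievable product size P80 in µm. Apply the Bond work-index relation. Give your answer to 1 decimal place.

W = 10 Wi (P80^-0.5 − F80^-0.5)
1/√P80 = 1/√F80 + W/(10·Wi)
  = 16.9310/(10·14.4) + 1/√6506 = 0.117576 + 0.012398 = 0.129974
P80 = (1/0.129974)² = 7.6938² = 59.20 µm

P80 = 59.2 µm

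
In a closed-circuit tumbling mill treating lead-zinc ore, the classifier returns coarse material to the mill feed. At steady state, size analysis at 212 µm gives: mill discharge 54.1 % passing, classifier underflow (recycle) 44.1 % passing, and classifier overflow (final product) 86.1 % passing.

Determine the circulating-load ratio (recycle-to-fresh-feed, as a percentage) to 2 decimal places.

CL = 320.00 %

Two-product formula at 212 µm:
Fd + Rd = Ru + Fo ⇒ R/F = (o−d)/(d−u)
r = (86.1 − 54.1)/(54.1 − 44.1) = 32.0/10.0 = 3.2000
CL = 100·r = 320.00 %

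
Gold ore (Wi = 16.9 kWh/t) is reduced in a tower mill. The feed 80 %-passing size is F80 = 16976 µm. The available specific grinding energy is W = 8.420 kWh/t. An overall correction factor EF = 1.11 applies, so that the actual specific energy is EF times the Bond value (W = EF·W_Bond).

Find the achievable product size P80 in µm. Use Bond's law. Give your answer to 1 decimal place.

W = 10 Wi (1/√P80 − 1/√F80)  [Bond]
W_Bond = W / EF = 8.420 / 1.11 = 7.5856 kWh/t
⇒ 1/√P80 = W_Bond/(10·Wi) + 1/√F80
  = 7.5856/(10·16.9) + 1/√16976 = 0.044885 + 0.007675 = 0.052560
P80 = (1/0.052560)² = 19.0258² = 361.98 µm

P80 = 362.0 µm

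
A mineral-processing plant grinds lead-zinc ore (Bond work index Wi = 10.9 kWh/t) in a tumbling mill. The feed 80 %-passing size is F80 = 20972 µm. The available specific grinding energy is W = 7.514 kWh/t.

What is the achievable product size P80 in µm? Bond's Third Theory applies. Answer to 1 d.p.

W = 10·Wi·(P80^(-½) − F80^(-½))
⇒ 1/√P80 = W/(10·Wi) + 1/√F80
  = 7.5140/(10·10.9) + 1/√20972 = 0.068936 + 0.006905 = 0.075841
P80 = (1/0.075841)² = 13.1855² = 173.86 µm

P80 = 173.9 µm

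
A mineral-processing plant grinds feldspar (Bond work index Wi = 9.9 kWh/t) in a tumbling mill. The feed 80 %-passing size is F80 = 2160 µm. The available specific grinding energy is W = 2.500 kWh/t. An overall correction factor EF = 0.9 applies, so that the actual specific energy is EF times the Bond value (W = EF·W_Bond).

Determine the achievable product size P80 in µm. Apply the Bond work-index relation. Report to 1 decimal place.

P80 = 406.9 µm

W = 10 Wi (1/√P80 − 1/√F80)  [Bond]
W_Bond = W / EF = 2.500 / 0.9 = 2.7778 kWh/t
⇒ 1/√P80 = W_Bond/(10·Wi) + 1/√F80
  = 2.7778/(10·9.9) + 1/√2160 = 0.028058 + 0.021517 = 0.049575
P80 = (1/0.049575)² = 20.1715² = 406.89 µm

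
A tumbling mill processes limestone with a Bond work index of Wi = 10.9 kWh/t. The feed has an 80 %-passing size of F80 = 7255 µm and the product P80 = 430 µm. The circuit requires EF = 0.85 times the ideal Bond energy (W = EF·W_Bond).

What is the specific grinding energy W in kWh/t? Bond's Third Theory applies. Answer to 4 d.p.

W = 3.3802 kWh/t

W_Bond = 10·Wi·(1/√P₈₀ − 1/√F₈₀)
1/√430 = 0.048224;  1/√7255 = 0.011740
W = 10·10.9·(0.048224 − 0.011740) = 3.9767 kWh/t
W_actual = 0.85 × 3.9767 = 3.3802 kWh/t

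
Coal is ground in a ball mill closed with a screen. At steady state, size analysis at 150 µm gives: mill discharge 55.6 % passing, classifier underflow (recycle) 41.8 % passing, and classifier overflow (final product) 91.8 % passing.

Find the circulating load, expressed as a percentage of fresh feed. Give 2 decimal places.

CL = 262.32 %

Classifier node, passing 150 µm:
(1+r)·d = r·u + o ⇒ r = (o−d)/(d−u)
r = (91.8 − 55.6)/(55.6 − 41.8) = 36.2/13.8 = 2.6232
CL = 100·r = 262.32 %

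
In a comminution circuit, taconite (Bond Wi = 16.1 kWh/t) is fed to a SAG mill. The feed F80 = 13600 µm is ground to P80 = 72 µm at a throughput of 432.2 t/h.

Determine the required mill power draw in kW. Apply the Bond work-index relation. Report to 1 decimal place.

P = 7603.9 kW

W = 10 Wi (P80^-0.5 − F80^-0.5)
W = 10·16.1·(1/√72 − 1/√13600) = 10·16.1·(0.109276) = 17.5935 kWh/t
P_mill = W·ṁ = 17.5935·432.2 = 7603.9 kW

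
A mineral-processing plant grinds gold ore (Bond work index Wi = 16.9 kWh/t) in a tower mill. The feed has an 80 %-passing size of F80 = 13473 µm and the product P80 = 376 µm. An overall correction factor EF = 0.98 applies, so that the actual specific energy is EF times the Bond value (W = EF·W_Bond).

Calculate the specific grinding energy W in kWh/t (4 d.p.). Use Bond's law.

W = 7.1143 kWh/t

W = 10 Wi (1/√P80 − 1/√F80)  [Bond]
1/√376 = 0.051571;  1/√13473 = 0.008615
W = 10·16.9·(0.051571 − 0.008615) = 7.2595 kWh/t
Corrected W = EF·W_Bond = 0.98·7.2595 = 7.1143 kWh/t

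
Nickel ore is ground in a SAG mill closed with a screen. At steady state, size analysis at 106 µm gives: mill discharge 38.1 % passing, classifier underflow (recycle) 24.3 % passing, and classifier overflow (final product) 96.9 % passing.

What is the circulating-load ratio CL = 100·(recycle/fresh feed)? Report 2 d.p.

CL = 426.09 %

Classifier node, passing 106 µm:
(1+r)·d = r·u + o ⇒ r = (o−d)/(d−u)
r = (96.9 − 38.1)/(38.1 − 24.3) = 58.8/13.8 = 4.2609
CL = 100·r = 426.09 %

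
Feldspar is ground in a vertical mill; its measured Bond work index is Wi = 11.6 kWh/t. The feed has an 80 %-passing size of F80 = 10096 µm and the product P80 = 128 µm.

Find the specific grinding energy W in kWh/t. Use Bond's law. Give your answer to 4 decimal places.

Bond:  W = 10 Wi (1/√P − 1/√F)
1/√128 = 0.088388;  1/√10096 = 0.009952
W = 10·11.6·(0.088388 − 0.009952) = 9.0986 kWh/t

W = 9.0986 kWh/t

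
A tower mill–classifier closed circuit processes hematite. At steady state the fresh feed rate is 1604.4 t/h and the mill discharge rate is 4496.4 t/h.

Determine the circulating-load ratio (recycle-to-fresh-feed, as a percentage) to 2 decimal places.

Discharge = new feed + return, hence
R = M − F = 4496.4 − 1604.4 = 2892.0 t/h
CL = 100·R/F = 100·2892.0/1604.4 = 180.25 %

CL = 180.25 %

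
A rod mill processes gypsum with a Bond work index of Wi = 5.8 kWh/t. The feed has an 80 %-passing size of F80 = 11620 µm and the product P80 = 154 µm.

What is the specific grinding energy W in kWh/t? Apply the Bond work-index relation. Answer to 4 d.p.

W = 10 Wi (1/√P80 − 1/√F80)  [Bond]
1/√154 = 0.080582;  1/√11620 = 0.009277
W = 10·5.8·(0.080582 − 0.009277) = 4.1357 kWh/t

W = 4.1357 kWh/t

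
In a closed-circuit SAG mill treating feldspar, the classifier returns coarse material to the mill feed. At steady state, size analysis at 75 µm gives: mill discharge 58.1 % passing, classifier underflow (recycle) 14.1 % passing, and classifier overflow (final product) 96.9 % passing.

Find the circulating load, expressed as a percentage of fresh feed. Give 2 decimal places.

CL = 88.18 %

Mass balance on the −75 µm fraction:
Fd + Rd = Ru + Fo ⇒ R/F = (o−d)/(d−u)
r = (96.9 − 58.1)/(58.1 − 14.1) = 38.8/44.0 = 0.8818
CL = 100·r = 88.18 %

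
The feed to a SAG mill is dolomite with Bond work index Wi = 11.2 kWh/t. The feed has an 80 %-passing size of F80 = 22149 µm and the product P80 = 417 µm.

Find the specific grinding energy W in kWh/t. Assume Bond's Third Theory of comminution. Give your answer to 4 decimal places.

W = 10 Wi / √P80 − 10 Wi / √F80
1/√417 = 0.048970;  1/√22149 = 0.006719
W = 10·11.2·(0.048970 − 0.006719) = 4.7321 kWh/t

W = 4.7321 kWh/t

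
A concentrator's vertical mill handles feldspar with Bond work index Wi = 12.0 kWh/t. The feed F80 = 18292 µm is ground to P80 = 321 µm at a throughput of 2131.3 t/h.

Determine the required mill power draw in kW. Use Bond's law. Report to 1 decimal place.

P = 12383.9 kW

Bond: W = 10·Wi·(1/√P80 − 1/√F80)
W = 10·12.0·(1/√321 − 1/√18292) = 10·12.0·(0.048421) = 5.8105 kWh/t
Power = W × throughput = 5.8105 kWh/t × 2131.3 t/h = 12383.9 kW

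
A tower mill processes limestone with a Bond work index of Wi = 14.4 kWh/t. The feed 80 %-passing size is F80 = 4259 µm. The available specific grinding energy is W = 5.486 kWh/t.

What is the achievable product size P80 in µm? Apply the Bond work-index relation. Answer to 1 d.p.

P80 = 350.4 µm

W = 10·Wi·[P80^(−½) − F80^(−½)]
⇒ 1/√P80 = W/(10·Wi) + 1/√F80
  = 5.4860/(10·14.4) + 1/√4259 = 0.038097 + 0.015323 = 0.053420
P80 = (1/0.053420)² = 18.7195² = 350.42 µm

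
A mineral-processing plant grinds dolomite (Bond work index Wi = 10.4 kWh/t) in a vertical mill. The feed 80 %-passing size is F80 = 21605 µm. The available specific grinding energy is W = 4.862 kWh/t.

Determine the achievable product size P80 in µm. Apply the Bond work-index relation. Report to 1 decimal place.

W_Bond = 10·Wi·(1/√P₈₀ − 1/√F₈₀)
⇒ 1/√P80 = W/(10 Wi) + 1/√F80
  = 4.8620/(10·10.4) + 1/√21605 = 0.046750 + 0.006803 = 0.053553
P80 = (1/0.053553)² = 18.6730² = 348.68 µm

P80 = 348.7 µm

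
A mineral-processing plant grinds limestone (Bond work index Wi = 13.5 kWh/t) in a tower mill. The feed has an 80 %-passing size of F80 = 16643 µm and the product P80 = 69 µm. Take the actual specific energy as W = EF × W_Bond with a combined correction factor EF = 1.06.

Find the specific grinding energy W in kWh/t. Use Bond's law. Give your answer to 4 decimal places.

W_Bond = 10·Wi·(1/√P₈₀ − 1/√F₈₀)
1/√69 = 0.120386;  1/√16643 = 0.007751
W = 10·13.5·(0.120386 − 0.007751) = 15.2056 kWh/t
With EF = 1.06: W = 15.2056·1.06 = 16.1180 kWh/t

W = 16.1180 kWh/t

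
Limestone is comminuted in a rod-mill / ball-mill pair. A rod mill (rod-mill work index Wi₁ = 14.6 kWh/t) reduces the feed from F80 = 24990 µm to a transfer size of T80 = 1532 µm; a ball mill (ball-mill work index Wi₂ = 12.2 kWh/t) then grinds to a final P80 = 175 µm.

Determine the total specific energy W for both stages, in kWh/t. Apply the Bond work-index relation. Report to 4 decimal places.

W = 8.9119 kWh/t

W = 10·Wi·[P80^(−½) − F80^(−½)]
Stage 1 (24990→1532 µm, Wi₁=14.6): W₁ = 10·14.6·(0.025549 − 0.006326) = 2.8066 kWh/t
Stage 2 (1532→175 µm, Wi₂=12.2): W₂ = 10·12.2·(0.075593 − 0.025549) = 6.1054 kWh/t
W = W₁ + W₂ = 2.8066 + 6.1054 = 8.9119 kWh/t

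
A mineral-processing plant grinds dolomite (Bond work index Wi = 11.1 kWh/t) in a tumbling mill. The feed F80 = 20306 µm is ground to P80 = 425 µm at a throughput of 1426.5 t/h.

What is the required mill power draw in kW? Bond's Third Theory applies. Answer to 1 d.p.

W = 10 Wi / √P80 − 10 Wi / √F80
W = 10·11.1·(1/√425 − 1/√20306) = 10·11.1·(0.041490) = 4.6053 kWh/t
Mill draw = 4.6053 × 1426.5 = 6569.5 kW

P = 6569.5 kW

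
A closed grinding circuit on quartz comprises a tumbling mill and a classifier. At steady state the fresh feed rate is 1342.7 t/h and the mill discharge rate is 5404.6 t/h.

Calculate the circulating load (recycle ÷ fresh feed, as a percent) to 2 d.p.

Steady state: M = F + R.
R = M − F = 5404.6 − 1342.7 = 4061.9 t/h
CL = 100·R/F = 100·4061.9/1342.7 = 302.52 %

CL = 302.52 %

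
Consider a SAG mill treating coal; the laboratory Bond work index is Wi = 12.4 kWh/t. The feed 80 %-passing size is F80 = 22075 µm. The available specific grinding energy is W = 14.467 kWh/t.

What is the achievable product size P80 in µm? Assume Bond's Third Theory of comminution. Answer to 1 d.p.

W_Bond = 10·Wi·(1/√P₈₀ − 1/√F₈₀)
1/√P80 = 1/√F80 + W/(10·Wi)
  = 14.4670/(10·12.4) + 1/√22075 = 0.116669 + 0.006731 = 0.123400
P80 = (1/0.123400)² = 8.1037² = 65.67 µm

P80 = 65.7 µm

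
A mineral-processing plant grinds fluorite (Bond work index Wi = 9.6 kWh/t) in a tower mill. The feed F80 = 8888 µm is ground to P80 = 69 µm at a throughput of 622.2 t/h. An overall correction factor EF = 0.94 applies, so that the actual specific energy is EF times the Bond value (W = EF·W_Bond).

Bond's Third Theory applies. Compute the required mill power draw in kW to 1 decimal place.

W = 10 Wi (P80^-0.5 − F80^-0.5)
W = 10·9.6·(1/√69 − 1/√8888) = 10·9.6·(0.109779) = 10.5388 kWh/t
With EF = 0.94: W = 10.5388·0.94 = 9.9064 kWh/t
P = W·T = 9.9064·622.2 = 6163.8 kW

P = 6163.8 kW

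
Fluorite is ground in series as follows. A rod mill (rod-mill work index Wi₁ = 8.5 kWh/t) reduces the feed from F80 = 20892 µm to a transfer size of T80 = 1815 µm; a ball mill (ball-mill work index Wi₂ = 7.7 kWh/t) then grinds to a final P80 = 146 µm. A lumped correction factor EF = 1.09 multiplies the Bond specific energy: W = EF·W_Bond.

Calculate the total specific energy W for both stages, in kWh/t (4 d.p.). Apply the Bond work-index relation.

W_Bond = 10·Wi·(1/√P₈₀ − 1/√F₈₀)
Stage 1 (20892→1815 µm, Wi₁=8.5): W₁ = 10·8.5·(0.023473 − 0.006918) = 1.4071 kWh/t
Stage 2 (1815→146 µm, Wi₂=7.7): W₂ = 10·7.7·(0.082761 − 0.023473) = 4.5652 kWh/t
W = W₁ + W₂ = 1.4071 + 4.5652 = 5.9723 kWh/t
Apply correction: 5.9723 × 1.09 = 6.5098 kWh/t

W = 6.5098 kWh/t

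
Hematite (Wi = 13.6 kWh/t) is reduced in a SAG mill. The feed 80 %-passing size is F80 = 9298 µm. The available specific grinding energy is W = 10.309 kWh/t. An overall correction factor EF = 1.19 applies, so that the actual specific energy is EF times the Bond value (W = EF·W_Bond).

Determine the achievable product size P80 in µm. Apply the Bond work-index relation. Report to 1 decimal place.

P80 = 182.3 µm

W_Bond = 10·Wi·(1/√P₈₀ − 1/√F₈₀)
W_Bond = W / EF = 10.309 / 1.19 = 8.6630 kWh/t
1/√P80 = 1/√F80 + W_Bond/(10·Wi)
  = 8.6630/(10·13.6) + 1/√9298 = 0.063699 + 0.010371 = 0.074069
P80 = (1/0.074069)² = 13.5009² = 182.27 µm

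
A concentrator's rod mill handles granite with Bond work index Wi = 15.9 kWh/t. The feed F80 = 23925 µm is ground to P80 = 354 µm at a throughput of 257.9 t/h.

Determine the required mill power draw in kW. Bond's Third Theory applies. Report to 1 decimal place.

P = 1914.3 kW

W = 10 Wi (1/√P80 − 1/√F80)  [Bond]
W = 10·15.9·(1/√354 − 1/√23925) = 10·15.9·(0.046684) = 7.4228 kWh/t
Power = W × throughput = 7.4228 kWh/t × 257.9 t/h = 1914.3 kW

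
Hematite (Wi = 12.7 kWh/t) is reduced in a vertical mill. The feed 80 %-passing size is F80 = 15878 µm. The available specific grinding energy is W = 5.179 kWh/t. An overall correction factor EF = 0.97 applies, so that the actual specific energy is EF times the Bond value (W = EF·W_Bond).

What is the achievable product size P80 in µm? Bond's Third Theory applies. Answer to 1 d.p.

Bond:  W = 10 Wi (1/√P − 1/√F)
W_Bond = W / EF = 5.179 / 0.97 = 5.3392 kWh/t
⇒ 1/√P80 = W_Bond/(10 Wi) + 1/√F80
  = 5.3392/(10·12.7) + 1/√15878 = 0.042041 + 0.007936 = 0.049977
P80 = (1/0.049977)² = 20.0093² = 400.37 µm

P80 = 400.4 µm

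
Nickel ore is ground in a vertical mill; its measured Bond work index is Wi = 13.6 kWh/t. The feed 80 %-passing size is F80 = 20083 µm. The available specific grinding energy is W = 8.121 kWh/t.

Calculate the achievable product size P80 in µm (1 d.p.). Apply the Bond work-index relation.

W = 10 Wi (P80^-0.5 − F80^-0.5)
⇒ 1/√P80 = W/(10 Wi) + 1/√F80
  = 8.1210/(10·13.6) + 1/√20083 = 0.059713 + 0.007056 = 0.066770
P80 = (1/0.066770)² = 14.9769² = 224.31 µm

P80 = 224.3 µm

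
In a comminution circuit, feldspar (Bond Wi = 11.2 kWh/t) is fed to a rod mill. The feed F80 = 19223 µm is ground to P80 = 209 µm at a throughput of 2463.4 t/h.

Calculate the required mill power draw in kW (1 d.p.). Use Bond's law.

W = 10 Wi (P80^-0.5 − F80^-0.5)
W = 10·11.2·(1/√209 − 1/√19223) = 10·11.2·(0.061959) = 6.9394 kWh/t
P_mill = W·ṁ = 6.9394·2463.4 = 17094.5 kW

P = 17094.5 kW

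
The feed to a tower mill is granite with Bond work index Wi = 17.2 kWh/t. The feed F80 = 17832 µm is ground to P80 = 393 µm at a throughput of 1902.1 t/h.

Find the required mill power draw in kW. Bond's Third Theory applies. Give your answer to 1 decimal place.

P = 14053.1 kW

W = 10·Wi·(P80^(-½) − F80^(-½))
W = 10·17.2·(1/√393 − 1/√17832) = 10·17.2·(0.042955) = 7.3882 kWh/t
P_mill = W·ṁ = 7.3882·1902.1 = 14053.1 kW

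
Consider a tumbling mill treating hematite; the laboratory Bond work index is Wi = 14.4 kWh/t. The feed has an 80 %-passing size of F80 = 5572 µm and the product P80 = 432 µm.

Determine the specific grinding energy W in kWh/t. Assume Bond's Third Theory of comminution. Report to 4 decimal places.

W = 4.9991 kWh/t

W = 10 Wi (1/√P80 − 1/√F80)  [Bond]
1/√432 = 0.048113;  1/√5572 = 0.013397
W = 10·14.4·(0.048113 − 0.013397) = 4.9991 kWh/t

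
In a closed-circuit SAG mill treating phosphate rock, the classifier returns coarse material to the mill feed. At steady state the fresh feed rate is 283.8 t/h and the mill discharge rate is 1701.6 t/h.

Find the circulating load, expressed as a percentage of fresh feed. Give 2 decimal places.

CL = 499.58 %

Mill node: discharge = fresh + recycle.
R = M − F = 1701.6 − 283.8 = 1417.8 t/h
CL = 100·R/F = 100·1417.8/283.8 = 499.58 %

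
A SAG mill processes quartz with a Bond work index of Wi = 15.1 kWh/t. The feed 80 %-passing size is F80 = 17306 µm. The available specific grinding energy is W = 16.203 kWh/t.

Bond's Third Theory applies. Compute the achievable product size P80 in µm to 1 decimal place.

P80 = 75.7 µm

W_Bond = 10·Wi·(1/√P₈₀ − 1/√F₈₀)
⇒ 1/√P80 = W/(10·Wi) + 1/√F80
  = 16.2030/(10·15.1) + 1/√17306 = 0.107305 + 0.007602 = 0.114906
P80 = (1/0.114906)² = 8.7028² = 75.74 µm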